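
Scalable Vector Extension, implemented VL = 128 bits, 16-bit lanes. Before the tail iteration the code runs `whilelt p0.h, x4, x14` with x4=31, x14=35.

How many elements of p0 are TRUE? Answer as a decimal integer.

lane count: 128 div 16 = 8
p0[j] = (31+j < 35); true for j=0..3 → 4 lanes set

vl = 4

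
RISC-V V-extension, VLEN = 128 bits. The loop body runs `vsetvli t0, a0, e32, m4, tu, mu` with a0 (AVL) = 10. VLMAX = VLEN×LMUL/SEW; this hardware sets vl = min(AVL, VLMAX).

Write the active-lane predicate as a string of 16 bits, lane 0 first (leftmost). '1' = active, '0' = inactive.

lanes per group: 128·4/32 = 16
vl ← min(10, 16) = 10
bits (lane 0 leftmost): 1111111111000000

predicate = 1111111111000000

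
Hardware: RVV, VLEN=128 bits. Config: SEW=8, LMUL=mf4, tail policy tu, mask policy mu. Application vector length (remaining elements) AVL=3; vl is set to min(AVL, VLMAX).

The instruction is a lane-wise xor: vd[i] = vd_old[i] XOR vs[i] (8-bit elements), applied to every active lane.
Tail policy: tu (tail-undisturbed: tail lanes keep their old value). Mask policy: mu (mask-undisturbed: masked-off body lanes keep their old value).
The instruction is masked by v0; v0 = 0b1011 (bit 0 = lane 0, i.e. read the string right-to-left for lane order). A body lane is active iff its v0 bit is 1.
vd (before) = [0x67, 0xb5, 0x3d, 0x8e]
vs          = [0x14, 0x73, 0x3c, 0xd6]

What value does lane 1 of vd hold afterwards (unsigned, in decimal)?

vd[1] = 198

VLMAX = VLEN×LMUL/SEW = 128×1/4/8 = 4
vl ← min(3, 4) = 3
[0] xor(0x67,0x14) = 0x73
[1] xor(0xb5,0x73) = 0xc6
[2] mask-off/keep = 0x3d
[3] tail/keep = 0x8e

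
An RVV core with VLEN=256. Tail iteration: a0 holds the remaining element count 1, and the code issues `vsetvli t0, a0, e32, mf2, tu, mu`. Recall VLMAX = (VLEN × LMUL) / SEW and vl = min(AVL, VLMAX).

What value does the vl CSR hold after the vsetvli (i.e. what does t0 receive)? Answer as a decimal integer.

VLMAX = (256 × 1/2) / 32 = 4 lanes
vl ← min(1, 4) = 1

vl = 1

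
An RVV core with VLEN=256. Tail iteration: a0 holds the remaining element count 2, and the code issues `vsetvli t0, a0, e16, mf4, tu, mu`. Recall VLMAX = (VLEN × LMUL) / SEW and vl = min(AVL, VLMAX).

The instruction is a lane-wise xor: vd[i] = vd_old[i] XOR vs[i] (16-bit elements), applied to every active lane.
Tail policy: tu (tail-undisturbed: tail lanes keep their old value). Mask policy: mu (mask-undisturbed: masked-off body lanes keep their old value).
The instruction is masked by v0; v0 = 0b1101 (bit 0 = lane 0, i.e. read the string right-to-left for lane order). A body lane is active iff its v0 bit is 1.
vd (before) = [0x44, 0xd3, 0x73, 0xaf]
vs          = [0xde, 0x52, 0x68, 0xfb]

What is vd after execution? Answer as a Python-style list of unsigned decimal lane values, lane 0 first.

VLMAX = (256 × 1/4) / 16 = 4 lanes
vl ← min(2, 4) = 2
vd[0] xor(0x44,0xde) -> 0x9a
vd[1] mask-off/keep -> 0xd3
vd[2] tail/keep -> 0x73
vd[3] tail/keep -> 0xaf

vd = [154, 211, 115, 175]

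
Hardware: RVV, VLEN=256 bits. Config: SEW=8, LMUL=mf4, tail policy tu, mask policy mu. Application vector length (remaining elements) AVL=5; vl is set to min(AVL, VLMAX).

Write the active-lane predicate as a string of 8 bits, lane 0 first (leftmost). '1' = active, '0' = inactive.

VLMAX = (256 × 1/4) / 8 = 8 lanes
vl ← min(5, 8) = 5
bits (lane 0 leftmost): 11111000

predicate = 11111000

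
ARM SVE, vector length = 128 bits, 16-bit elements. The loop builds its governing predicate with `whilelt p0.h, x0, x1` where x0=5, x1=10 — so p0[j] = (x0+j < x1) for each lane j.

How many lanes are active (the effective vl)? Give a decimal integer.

vl = 5

lane count: 128 div 16 = 8
whilelt: lane j active iff 5+j < 10 → j < 5 → 5 active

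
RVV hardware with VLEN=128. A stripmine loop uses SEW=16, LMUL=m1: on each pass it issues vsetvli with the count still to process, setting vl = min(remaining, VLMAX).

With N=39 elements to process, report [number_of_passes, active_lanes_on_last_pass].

VLMAX = VLEN×LMUL/SEW = 128×1/16 = 8
39 elements at 8/iter → 5 passes, remainder 7 on the last

[iterations, last_vl] = [5, 7]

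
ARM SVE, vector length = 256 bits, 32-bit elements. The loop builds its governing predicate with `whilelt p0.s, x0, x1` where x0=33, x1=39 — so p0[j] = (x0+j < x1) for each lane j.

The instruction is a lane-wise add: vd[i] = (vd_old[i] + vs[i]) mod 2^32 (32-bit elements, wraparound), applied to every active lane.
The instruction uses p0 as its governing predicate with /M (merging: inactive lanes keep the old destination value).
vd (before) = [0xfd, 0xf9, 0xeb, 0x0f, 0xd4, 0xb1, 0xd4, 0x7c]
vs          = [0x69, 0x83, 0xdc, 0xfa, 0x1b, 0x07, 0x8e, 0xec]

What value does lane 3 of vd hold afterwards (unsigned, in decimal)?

vd[3] = 265

register lanes = 256/32 = 8
p0[j] = (33+j < 39); true for j=0..5 → 6 lanes set
vd[0] add(0xfd,0x69) -> 0x166
vd[1] add(0xf9,0x83) -> 0x17c
vd[2] add(0xeb,0xdc) -> 0x1c7
vd[3] add(0x0f,0xfa) -> 0x109
vd[4] add(0xd4,0x1b) -> 0xef
vd[5] add(0xb1,0x07) -> 0xb8
vd[6] tail/keep -> 0xd4
vd[7] tail/keep -> 0x7c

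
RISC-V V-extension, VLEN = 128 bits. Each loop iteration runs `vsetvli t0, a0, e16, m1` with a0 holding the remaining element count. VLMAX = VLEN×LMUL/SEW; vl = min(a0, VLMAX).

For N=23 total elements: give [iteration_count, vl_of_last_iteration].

VLMAX = VLEN×LMUL/SEW = 128×1/16 = 8
iterations = ceil(23/8) = 3; final-pass vl = 7

[iterations, last_vl] = [3, 7]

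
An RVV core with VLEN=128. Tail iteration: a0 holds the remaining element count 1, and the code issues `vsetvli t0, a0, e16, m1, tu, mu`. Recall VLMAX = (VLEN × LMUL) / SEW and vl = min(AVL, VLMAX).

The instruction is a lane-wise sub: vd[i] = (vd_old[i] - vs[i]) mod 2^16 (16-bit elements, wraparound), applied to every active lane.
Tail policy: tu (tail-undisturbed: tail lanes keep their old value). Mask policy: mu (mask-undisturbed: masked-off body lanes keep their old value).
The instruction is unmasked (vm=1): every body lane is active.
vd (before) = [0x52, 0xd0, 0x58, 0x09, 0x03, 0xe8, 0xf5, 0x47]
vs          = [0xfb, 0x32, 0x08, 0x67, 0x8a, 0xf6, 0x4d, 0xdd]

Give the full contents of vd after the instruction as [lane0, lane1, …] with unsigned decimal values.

lanes per group: 128·1/16 = 8
vl = min(AVL, VLMAX) = min(1, 8) = 1
  i=0: sub(0x52,0xfb) → 65367
  i=1: tail/keep → 208
  i=2: tail/keep → 88
  i=3: tail/keep → 9
  i=4: tail/keep → 3
  i=5: tail/keep → 232
  i=6: tail/keep → 245
  i=7: tail/keep → 71

vd = [65367, 208, 88, 9, 3, 232, 245, 71]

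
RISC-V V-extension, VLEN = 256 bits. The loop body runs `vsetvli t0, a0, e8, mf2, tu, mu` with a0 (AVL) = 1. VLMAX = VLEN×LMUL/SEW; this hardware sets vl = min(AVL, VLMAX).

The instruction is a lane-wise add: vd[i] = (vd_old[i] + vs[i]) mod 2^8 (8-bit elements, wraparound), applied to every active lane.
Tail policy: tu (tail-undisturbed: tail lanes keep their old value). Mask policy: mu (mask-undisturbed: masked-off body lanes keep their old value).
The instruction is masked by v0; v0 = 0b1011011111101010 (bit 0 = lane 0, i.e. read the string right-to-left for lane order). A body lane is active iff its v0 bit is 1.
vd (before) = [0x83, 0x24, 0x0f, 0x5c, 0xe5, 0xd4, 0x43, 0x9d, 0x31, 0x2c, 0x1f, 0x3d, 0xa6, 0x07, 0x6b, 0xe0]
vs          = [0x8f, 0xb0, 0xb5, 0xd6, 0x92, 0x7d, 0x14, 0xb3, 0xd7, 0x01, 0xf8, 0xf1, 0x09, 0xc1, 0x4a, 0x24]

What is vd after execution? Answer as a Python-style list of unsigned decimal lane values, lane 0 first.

VLMAX = VLEN×LMUL/SEW = 256×1/2/8 = 16
vl = min(AVL, VLMAX) = min(1, 16) = 1
lane  0: mask-off/keep ⇒ 0x83
lane  1: tail/keep ⇒ 0x24
lane  2: tail/keep ⇒ 0x0f
lane  3: tail/keep ⇒ 0x5c
lane  4: tail/keep ⇒ 0xe5
lane  5: tail/keep ⇒ 0xd4
lane  6: tail/keep ⇒ 0x43
lane  7: tail/keep ⇒ 0x9d
lane  8: tail/keep ⇒ 0x31
lane  9: tail/keep ⇒ 0x2c
lane 10: tail/keep ⇒ 0x1f
lane 11: tail/keep ⇒ 0x3d
lane 12: tail/keep ⇒ 0xa6
lane 13: tail/keep ⇒ 0x07
lane 14: tail/keep ⇒ 0x6b
lane 15: tail/keep ⇒ 0xe0

vd = [131, 36, 15, 92, 229, 212, 67, 157, 49, 44, 31, 61, 166, 7, 107, 224]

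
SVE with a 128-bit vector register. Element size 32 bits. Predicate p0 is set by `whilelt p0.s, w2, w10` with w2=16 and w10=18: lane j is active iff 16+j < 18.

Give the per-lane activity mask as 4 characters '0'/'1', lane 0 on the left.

lane count: 128 div 32 = 4
whilelt: lane j active iff 16+j < 18 → j < 2 → 2 active
bits (lane 0 leftmost): 1100

predicate = 1100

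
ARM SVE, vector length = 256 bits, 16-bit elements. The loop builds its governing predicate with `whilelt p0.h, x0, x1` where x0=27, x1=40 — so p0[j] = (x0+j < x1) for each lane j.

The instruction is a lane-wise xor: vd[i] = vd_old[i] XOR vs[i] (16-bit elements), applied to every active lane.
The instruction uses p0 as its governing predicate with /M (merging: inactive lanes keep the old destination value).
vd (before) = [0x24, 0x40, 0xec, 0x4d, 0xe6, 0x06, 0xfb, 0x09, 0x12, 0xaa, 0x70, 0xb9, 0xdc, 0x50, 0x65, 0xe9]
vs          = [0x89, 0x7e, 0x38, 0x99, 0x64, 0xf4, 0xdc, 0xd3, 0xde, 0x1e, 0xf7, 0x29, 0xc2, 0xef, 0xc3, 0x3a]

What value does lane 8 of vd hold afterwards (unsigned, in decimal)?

vd[8] = 204

256-bit reg / 16-bit elem → 16 lanes
whilelt: lane j active iff 27+j < 40 → j < 13 → 13 active
vd[0] xor(0x24,0x89) -> 0xad
vd[1] xor(0x40,0x7e) -> 0x3e
vd[2] xor(0xec,0x38) -> 0xd4
vd[3] xor(0x4d,0x99) -> 0xd4
vd[4] xor(0xe6,0x64) -> 0x82
vd[5] xor(0x06,0xf4) -> 0xf2
vd[6] xor(0xfb,0xdc) -> 0x27
vd[7] xor(0x09,0xd3) -> 0xda
vd[8] xor(0x12,0xde) -> 0xcc
vd[9] xor(0xaa,0x1e) -> 0xb4
vd[10] xor(0x70,0xf7) -> 0x87
vd[11] xor(0xb9,0x29) -> 0x90
vd[12] xor(0xdc,0xc2) -> 0x1e
vd[13] tail/keep -> 0x50
vd[14] tail/keep -> 0x65
vd[15] tail/keep -> 0xe9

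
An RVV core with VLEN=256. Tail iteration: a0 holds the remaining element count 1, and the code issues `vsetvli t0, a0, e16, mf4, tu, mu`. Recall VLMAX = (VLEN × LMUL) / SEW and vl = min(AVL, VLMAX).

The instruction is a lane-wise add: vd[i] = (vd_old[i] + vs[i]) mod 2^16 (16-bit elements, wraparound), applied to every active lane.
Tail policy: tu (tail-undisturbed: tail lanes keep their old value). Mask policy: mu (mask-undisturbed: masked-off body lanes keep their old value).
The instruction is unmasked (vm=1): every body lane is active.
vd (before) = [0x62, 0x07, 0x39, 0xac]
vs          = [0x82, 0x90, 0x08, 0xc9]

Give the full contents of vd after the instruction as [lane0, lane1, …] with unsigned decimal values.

vd = [228, 7, 57, 172]

lanes per group: 256·1/4/16 = 4
AVL=1 ≤ VLMAX=4, so vl = 1
  i=0: add(0x62,0x82) → 228
  i=1: tail/keep → 7
  i=2: tail/keep → 57
  i=3: tail/keep → 172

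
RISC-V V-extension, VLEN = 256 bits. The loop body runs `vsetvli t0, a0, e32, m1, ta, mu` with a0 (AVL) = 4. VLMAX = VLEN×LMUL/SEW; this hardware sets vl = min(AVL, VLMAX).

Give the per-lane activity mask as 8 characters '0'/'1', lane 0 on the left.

predicate = 11110000

VLMAX = VLEN×LMUL/SEW = 256×1/32 = 8
AVL=4 ≤ VLMAX=8, so vl = 4
bits (lane 0 leftmost): 11110000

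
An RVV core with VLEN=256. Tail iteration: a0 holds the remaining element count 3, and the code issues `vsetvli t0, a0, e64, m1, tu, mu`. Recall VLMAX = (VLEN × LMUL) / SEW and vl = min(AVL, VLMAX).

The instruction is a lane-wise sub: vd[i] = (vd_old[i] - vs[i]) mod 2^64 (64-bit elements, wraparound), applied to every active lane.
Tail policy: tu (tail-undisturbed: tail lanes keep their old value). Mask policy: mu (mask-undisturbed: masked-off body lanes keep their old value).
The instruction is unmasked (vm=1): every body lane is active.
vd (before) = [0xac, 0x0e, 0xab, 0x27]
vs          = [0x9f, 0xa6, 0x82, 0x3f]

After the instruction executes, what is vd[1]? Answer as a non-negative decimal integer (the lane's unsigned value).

VLMAX = (256 × 1) / 64 = 4 lanes
vl = min(AVL, VLMAX) = min(3, 4) = 3
  i=0: sub(0xac,0x9f) → 13
  i=1: sub(0x0e,0xa6) → 18446744073709551464
  i=2: sub(0xab,0x82) → 41
  i=3: tail/keep → 39

vd[1] = 18446744073709551464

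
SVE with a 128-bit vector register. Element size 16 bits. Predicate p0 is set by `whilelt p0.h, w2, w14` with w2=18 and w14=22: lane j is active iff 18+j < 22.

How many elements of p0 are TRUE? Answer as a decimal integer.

register lanes = 128/16 = 8
whilelt: lane j active iff 18+j < 22 → j < 4 → 4 active

vl = 4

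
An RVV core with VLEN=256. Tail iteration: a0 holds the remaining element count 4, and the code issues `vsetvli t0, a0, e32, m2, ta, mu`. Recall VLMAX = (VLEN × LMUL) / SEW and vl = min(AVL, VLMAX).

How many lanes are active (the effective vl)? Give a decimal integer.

VLMAX = VLEN×LMUL/SEW = 256×2/32 = 16
vl ← min(4, 16) = 4

vl = 4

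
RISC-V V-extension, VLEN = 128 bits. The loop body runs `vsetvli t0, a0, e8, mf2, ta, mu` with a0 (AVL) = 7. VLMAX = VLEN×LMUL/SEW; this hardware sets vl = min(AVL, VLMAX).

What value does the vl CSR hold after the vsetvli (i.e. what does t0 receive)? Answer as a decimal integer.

vl = 7

VLMAX = VLEN×LMUL/SEW = 128×1/2/8 = 8
vl ← min(7, 8) = 7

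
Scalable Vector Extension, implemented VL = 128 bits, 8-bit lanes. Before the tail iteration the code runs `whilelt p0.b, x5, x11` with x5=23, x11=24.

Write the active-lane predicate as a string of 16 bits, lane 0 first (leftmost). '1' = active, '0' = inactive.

128-bit reg / 8-bit elem → 16 lanes
p0[j] = (23+j < 24); true for j=0..0 → 1 lanes set
bits (lane 0 leftmost): 1000000000000000

predicate = 1000000000000000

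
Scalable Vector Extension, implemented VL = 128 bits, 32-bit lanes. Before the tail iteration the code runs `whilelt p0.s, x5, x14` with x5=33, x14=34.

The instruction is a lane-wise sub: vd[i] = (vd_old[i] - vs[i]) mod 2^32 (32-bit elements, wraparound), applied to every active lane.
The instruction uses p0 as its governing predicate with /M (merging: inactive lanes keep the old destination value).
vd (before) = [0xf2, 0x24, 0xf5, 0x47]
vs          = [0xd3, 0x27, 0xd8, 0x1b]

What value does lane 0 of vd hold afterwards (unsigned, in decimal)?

128-bit reg / 32-bit elem → 4 lanes
active while 33+j < 34, i.e. j ∈ [0,1) capped at 4 ⇒ 1
vd[0] sub(0xf2,0xd3) -> 0x1f
vd[1] tail/keep -> 0x24
vd[2] tail/keep -> 0xf5
vd[3] tail/keep -> 0x47

vd[0] = 31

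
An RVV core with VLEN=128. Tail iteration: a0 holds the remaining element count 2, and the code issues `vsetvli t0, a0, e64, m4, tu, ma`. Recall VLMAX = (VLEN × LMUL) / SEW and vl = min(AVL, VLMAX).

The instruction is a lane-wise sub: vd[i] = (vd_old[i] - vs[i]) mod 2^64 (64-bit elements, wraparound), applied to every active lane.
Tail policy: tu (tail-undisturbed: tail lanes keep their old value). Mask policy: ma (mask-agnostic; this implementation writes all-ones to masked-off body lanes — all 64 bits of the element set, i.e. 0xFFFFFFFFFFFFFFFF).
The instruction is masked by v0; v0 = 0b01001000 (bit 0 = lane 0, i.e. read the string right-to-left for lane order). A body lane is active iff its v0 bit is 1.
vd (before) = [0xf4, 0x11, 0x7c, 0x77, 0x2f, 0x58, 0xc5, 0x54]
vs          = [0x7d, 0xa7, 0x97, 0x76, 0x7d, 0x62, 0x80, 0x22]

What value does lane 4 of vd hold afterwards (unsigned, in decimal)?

VLMAX = (128 × 4) / 64 = 8 lanes
AVL=2 ≤ VLMAX=8, so vl = 2
[0] mask-off/ones = 0xffffffffffffffff
[1] mask-off/ones = 0xffffffffffffffff
[2] tail/keep = 0x7c
[3] tail/keep = 0x77
[4] tail/keep = 0x2f
[5] tail/keep = 0x58
[6] tail/keep = 0xc5
[7] tail/keep = 0x54

vd[4] = 47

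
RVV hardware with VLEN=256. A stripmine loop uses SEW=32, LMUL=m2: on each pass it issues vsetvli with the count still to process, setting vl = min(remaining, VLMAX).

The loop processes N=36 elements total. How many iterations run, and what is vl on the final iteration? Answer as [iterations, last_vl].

VLMAX = VLEN×LMUL/SEW = 256×2/32 = 16
iterations = ceil(36/16) = 3; final-pass vl = 4

[iterations, last_vl] = [3, 4]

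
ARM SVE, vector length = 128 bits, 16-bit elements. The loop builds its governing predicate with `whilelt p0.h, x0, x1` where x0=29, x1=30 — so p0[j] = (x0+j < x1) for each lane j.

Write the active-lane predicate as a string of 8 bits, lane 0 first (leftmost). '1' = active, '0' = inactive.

predicate = 10000000

lane count: 128 div 16 = 8
active while 29+j < 30, i.e. j ∈ [0,1) capped at 8 ⇒ 1
bits (lane 0 leftmost): 10000000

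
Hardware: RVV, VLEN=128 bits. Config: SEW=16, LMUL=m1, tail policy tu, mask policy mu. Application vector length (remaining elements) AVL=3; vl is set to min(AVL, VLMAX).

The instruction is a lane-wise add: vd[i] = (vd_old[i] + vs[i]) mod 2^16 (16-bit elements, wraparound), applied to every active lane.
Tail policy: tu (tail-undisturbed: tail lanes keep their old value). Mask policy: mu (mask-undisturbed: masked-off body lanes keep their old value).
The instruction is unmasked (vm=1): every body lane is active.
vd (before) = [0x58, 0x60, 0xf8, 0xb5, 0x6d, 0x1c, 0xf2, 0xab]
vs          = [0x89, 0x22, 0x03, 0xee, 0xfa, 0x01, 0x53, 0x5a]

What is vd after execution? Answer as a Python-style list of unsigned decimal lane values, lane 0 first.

vd = [225, 130, 251, 181, 109, 28, 242, 171]

VLMAX = (128 × 1) / 16 = 8 lanes
AVL=3 ≤ VLMAX=8, so vl = 3
[0] add(0x58,0x89) = 0xe1
[1] add(0x60,0x22) = 0x82
[2] add(0xf8,0x03) = 0xfb
[3] tail/keep = 0xb5
[4] tail/keep = 0x6d
[5] tail/keep = 0x1c
[6] tail/keep = 0xf2
[7] tail/keep = 0xab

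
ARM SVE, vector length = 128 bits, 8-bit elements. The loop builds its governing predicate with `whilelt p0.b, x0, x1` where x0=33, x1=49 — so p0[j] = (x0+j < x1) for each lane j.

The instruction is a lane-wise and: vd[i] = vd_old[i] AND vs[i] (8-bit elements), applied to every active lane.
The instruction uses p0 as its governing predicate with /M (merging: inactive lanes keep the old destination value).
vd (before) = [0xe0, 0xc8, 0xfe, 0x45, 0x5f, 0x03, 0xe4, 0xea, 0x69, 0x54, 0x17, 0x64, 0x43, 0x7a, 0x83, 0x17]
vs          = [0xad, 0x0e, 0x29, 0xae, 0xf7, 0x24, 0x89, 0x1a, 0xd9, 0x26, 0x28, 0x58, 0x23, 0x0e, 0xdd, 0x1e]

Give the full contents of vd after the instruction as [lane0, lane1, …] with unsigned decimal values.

vd = [160, 8, 40, 4, 87, 0, 128, 10, 73, 4, 0, 64, 3, 10, 129, 22]

128-bit reg / 8-bit elem → 16 lanes
whilelt: lane j active iff 33+j < 49 → j < 16 → 16 active
lane  0: and(0xe0,0xad) ⇒ 0xa0
lane  1: and(0xc8,0x0e) ⇒ 0x08
lane  2: and(0xfe,0x29) ⇒ 0x28
lane  3: and(0x45,0xae) ⇒ 0x04
lane  4: and(0x5f,0xf7) ⇒ 0x57
lane  5: and(0x03,0x24) ⇒ 0x00
lane  6: and(0xe4,0x89) ⇒ 0x80
lane  7: and(0xea,0x1a) ⇒ 0x0a
lane  8: and(0x69,0xd9) ⇒ 0x49
lane  9: and(0x54,0x26) ⇒ 0x04
lane 10: and(0x17,0x28) ⇒ 0x00
lane 11: and(0x64,0x58) ⇒ 0x40
lane 12: and(0x43,0x23) ⇒ 0x03
lane 13: and(0x7a,0x0e) ⇒ 0x0a
lane 14: and(0x83,0xdd) ⇒ 0x81
lane 15: and(0x17,0x1e) ⇒ 0x16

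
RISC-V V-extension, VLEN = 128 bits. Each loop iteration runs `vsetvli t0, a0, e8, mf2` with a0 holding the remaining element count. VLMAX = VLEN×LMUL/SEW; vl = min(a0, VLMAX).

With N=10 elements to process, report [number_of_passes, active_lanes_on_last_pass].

VLMAX = (128 × 1/2) / 8 = 8 lanes
10 elements at 8/iter → 2 passes, remainder 2 on the last

[iterations, last_vl] = [2, 2]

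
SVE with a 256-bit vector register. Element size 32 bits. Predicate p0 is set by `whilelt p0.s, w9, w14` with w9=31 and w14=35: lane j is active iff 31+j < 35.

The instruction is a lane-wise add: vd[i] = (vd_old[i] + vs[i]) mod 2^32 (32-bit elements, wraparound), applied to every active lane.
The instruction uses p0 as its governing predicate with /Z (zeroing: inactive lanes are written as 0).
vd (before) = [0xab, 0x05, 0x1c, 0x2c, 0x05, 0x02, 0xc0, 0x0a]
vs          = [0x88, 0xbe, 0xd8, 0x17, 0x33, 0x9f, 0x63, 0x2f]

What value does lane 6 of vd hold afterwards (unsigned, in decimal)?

lane count: 256 div 32 = 8
active while 31+j < 35, i.e. j ∈ [0,4) capped at 8 ⇒ 4
  i=0: add(0xab,0x88) → 307
  i=1: add(0x05,0xbe) → 195
  i=2: add(0x1c,0xd8) → 244
  i=3: add(0x2c,0x17) → 67
  i=4: tail/zero → 0
  i=5: tail/zero → 0
  i=6: tail/zero → 0
  i=7: tail/zero → 0

vd[6] = 0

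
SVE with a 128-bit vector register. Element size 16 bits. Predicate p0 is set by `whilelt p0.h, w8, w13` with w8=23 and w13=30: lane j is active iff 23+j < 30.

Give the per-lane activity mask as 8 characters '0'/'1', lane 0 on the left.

predicate = 11111110

register lanes = 128/16 = 8
p0[j] = (23+j < 30); true for j=0..6 → 7 lanes set
bits (lane 0 leftmost): 11111110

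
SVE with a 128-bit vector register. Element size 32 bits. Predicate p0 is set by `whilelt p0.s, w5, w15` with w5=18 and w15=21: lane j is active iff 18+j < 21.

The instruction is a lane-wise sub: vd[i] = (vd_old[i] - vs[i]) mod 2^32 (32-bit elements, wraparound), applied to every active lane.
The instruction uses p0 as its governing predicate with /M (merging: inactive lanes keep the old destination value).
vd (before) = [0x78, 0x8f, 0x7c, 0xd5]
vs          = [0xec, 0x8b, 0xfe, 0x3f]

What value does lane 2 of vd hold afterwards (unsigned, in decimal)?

vd[2] = 4294967166

lane count: 128 div 32 = 4
p0[j] = (18+j < 21); true for j=0..2 → 3 lanes set
vd[0] sub(0x78,0xec) -> 0xffffff8c
vd[1] sub(0x8f,0x8b) -> 0x04
vd[2] sub(0x7c,0xfe) -> 0xffffff7e
vd[3] tail/keep -> 0xd5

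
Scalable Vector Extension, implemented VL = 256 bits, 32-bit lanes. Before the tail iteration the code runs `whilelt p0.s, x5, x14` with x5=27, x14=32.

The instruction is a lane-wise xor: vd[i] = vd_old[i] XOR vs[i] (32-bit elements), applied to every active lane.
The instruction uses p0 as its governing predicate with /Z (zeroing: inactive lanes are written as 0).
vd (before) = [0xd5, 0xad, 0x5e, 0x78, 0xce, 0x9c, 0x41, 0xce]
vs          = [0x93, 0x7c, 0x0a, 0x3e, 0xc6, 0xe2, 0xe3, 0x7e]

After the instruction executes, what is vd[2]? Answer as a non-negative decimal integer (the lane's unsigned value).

lane count: 256 div 32 = 8
p0[j] = (27+j < 32); true for j=0..4 → 5 lanes set
[0] xor(0xd5,0x93) = 0x46
[1] xor(0xad,0x7c) = 0xd1
[2] xor(0x5e,0x0a) = 0x54
[3] xor(0x78,0x3e) = 0x46
[4] xor(0xce,0xc6) = 0x08
[5] tail/zero = 0x00
[6] tail/zero = 0x00
[7] tail/zero = 0x00

vd[2] = 84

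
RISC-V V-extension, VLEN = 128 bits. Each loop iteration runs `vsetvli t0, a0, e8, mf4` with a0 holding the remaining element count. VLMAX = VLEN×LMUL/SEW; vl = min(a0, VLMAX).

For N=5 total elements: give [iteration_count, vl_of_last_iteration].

[iterations, last_vl] = [2, 1]

VLMAX = VLEN×LMUL/SEW = 128×1/4/8 = 4
5 elements at 4/iter → 2 passes, remainder 1 on the last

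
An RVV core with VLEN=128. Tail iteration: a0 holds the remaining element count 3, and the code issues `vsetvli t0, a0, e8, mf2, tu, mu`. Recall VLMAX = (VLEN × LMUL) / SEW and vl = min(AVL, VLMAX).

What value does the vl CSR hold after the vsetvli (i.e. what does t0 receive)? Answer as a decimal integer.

vl = 3

VLMAX = (128 × 1/2) / 8 = 8 lanes
vl ← min(3, 8) = 3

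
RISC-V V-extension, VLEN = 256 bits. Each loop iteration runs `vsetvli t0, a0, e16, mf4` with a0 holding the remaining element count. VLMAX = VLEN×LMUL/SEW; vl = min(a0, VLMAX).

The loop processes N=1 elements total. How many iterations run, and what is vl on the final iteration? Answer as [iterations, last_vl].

VLMAX = (256 × 1/4) / 16 = 4 lanes
1 elements at 4/iter → 1 passes, remainder 1 on the last

[iterations, last_vl] = [1, 1]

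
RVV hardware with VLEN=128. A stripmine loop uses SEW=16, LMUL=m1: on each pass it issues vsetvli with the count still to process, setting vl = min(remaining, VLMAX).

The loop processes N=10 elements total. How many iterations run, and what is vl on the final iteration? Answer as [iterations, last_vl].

[iterations, last_vl] = [2, 2]

VLMAX = VLEN×LMUL/SEW = 128×1/16 = 8
iterations = ceil(10/8) = 2; final-pass vl = 2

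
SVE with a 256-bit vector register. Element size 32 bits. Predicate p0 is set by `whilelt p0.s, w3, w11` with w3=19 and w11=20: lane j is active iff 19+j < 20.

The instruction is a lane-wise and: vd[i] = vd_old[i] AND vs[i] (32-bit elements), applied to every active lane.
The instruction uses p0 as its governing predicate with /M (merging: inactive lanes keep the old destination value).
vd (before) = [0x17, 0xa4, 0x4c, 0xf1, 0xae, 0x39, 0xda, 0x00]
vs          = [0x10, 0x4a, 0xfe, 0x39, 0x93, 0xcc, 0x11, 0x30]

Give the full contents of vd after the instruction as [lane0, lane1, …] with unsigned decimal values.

vd = [16, 164, 76, 241, 174, 57, 218, 0]

register lanes = 256/32 = 8
p0[j] = (19+j < 20); true for j=0..0 → 1 lanes set
lane  0: and(0x17,0x10) ⇒ 0x10
lane  1: tail/keep ⇒ 0xa4
lane  2: tail/keep ⇒ 0x4c
lane  3: tail/keep ⇒ 0xf1
lane  4: tail/keep ⇒ 0xae
lane  5: tail/keep ⇒ 0x39
lane  6: tail/keep ⇒ 0xda
lane  7: tail/keep ⇒ 0x00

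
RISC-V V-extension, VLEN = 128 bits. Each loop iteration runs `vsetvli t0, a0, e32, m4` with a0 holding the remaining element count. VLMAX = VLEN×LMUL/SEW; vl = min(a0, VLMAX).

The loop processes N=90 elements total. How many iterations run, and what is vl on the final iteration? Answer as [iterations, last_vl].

VLMAX = (128 × 4) / 32 = 16 lanes
iterations = ceil(90/16) = 6; final-pass vl = 10

[iterations, last_vl] = [6, 10]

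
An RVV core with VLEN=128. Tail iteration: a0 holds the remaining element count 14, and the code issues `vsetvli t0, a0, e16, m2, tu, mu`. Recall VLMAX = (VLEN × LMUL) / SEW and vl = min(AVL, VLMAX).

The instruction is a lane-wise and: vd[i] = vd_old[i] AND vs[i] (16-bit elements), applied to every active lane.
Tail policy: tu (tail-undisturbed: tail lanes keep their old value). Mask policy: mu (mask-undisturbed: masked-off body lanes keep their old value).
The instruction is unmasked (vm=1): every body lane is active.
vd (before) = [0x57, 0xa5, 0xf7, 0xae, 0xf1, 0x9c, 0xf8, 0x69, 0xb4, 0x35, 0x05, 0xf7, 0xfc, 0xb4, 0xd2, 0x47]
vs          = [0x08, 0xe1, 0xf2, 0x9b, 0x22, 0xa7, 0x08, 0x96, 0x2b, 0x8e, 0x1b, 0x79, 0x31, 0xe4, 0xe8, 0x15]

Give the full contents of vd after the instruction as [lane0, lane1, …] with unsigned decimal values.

VLMAX = VLEN×LMUL/SEW = 128×2/16 = 16
vl ← min(14, 16) = 14
[0] and(0x57,0x08) = 0x00
[1] and(0xa5,0xe1) = 0xa1
[2] and(0xf7,0xf2) = 0xf2
[3] and(0xae,0x9b) = 0x8a
[4] and(0xf1,0x22) = 0x20
[5] and(0x9c,0xa7) = 0x84
[6] and(0xf8,0x08) = 0x08
[7] and(0x69,0x96) = 0x00
[8] and(0xb4,0x2b) = 0x20
[9] and(0x35,0x8e) = 0x04
[10] and(0x05,0x1b) = 0x01
[11] and(0xf7,0x79) = 0x71
[12] and(0xfc,0x31) = 0x30
[13] and(0xb4,0xe4) = 0xa4
[14] tail/keep = 0xd2
[15] tail/keep = 0x47

vd = [0, 161, 242, 138, 32, 132, 8, 0, 32, 4, 1, 113, 48, 164, 210, 71]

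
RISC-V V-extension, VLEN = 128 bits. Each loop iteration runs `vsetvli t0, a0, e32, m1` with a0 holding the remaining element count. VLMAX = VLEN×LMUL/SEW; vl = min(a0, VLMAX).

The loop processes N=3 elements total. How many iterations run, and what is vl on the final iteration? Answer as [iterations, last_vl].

lanes per group: 128·1/32 = 4
3 elements at 4/iter → 1 passes, remainder 3 on the last

[iterations, last_vl] = [1, 3]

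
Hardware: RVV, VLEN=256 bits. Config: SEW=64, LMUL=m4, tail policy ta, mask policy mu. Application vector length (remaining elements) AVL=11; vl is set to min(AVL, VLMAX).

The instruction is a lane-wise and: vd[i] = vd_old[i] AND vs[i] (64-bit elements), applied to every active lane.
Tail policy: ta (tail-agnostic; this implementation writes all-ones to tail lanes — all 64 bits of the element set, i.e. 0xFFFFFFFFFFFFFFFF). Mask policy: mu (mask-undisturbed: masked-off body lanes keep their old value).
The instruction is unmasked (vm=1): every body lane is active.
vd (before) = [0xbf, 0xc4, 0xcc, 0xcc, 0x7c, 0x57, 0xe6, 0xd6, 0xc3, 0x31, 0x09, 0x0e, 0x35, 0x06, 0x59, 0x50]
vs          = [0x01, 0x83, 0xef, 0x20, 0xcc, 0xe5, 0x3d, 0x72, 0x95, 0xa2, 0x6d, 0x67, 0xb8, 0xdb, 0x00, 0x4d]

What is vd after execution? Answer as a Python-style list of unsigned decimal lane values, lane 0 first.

vd = [1, 128, 204, 0, 76, 69, 36, 82, 129, 32, 9, 18446744073709551615, 18446744073709551615, 18446744073709551615, 18446744073709551615, 18446744073709551615]

lanes per group: 256·4/64 = 16
vl = min(AVL, VLMAX) = min(11, 16) = 11
vd[0] and(0xbf,0x01) -> 0x01
vd[1] and(0xc4,0x83) -> 0x80
vd[2] and(0xcc,0xef) -> 0xcc
vd[3] and(0xcc,0x20) -> 0x00
vd[4] and(0x7c,0xcc) -> 0x4c
vd[5] and(0x57,0xe5) -> 0x45
vd[6] and(0xe6,0x3d) -> 0x24
vd[7] and(0xd6,0x72) -> 0x52
vd[8] and(0xc3,0x95) -> 0x81
vd[9] and(0x31,0xa2) -> 0x20
vd[10] and(0x09,0x6d) -> 0x09
vd[11] tail/ones -> 0xffffffffffffffff
vd[12] tail/ones -> 0xffffffffffffffff
vd[13] tail/ones -> 0xffffffffffffffff
vd[14] tail/ones -> 0xffffffffffffffff
vd[15] tail/ones -> 0xffffffffffffffff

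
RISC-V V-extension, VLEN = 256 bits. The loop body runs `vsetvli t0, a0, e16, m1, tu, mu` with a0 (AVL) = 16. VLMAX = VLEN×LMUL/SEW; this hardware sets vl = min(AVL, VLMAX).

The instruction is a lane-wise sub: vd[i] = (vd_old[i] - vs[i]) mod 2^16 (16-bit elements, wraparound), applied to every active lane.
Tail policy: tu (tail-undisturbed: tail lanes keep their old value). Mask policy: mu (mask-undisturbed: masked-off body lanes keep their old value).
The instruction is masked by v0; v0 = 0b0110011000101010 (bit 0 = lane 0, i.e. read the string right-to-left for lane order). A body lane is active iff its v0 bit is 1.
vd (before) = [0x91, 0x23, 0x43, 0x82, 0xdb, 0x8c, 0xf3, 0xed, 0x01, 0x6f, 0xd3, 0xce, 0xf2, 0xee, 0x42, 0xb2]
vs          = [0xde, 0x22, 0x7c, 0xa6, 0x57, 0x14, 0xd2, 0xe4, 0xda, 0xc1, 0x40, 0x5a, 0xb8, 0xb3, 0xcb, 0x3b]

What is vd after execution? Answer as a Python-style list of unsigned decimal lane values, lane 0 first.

VLMAX = (256 × 1) / 16 = 16 lanes
AVL=16 ≤ VLMAX=16, so vl = 16
vd[0] mask-off/keep -> 0x91
vd[1] sub(0x23,0x22) -> 0x01
vd[2] mask-off/keep -> 0x43
vd[3] sub(0x82,0xa6) -> 0xffdc
vd[4] mask-off/keep -> 0xdb
vd[5] sub(0x8c,0x14) -> 0x78
vd[6] mask-off/keep -> 0xf3
vd[7] mask-off/keep -> 0xed
vd[8] mask-off/keep -> 0x01
vd[9] sub(0x6f,0xc1) -> 0xffae
vd[10] sub(0xd3,0x40) -> 0x93
vd[11] mask-off/keep -> 0xce
vd[12] mask-off/keep -> 0xf2
vd[13] sub(0xee,0xb3) -> 0x3b
vd[14] sub(0x42,0xcb) -> 0xff77
vd[15] mask-off/keep -> 0xb2

vd = [145, 1, 67, 65500, 219, 120, 243, 237, 1, 65454, 147, 206, 242, 59, 65399, 178]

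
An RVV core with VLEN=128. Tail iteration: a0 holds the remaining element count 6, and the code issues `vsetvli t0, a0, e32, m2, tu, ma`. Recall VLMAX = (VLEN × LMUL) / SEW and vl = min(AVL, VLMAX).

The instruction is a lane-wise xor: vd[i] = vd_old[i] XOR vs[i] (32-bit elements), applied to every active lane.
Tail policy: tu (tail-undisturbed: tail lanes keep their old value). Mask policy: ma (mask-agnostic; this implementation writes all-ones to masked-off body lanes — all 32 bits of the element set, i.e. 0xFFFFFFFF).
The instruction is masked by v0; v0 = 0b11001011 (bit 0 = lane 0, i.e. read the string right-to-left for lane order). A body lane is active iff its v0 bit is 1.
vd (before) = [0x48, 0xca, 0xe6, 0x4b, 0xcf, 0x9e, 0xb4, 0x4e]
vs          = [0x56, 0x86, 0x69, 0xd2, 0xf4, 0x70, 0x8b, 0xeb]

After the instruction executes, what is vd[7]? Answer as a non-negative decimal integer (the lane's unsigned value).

VLMAX = (128 × 2) / 32 = 8 lanes
vl = min(AVL, VLMAX) = min(6, 8) = 6
lane  0: xor(0x48,0x56) ⇒ 0x1e
lane  1: xor(0xca,0x86) ⇒ 0x4c
lane  2: mask-off/ones ⇒ 0xffffffff
lane  3: xor(0x4b,0xd2) ⇒ 0x99
lane  4: mask-off/ones ⇒ 0xffffffff
lane  5: mask-off/ones ⇒ 0xffffffff
lane  6: tail/keep ⇒ 0xb4
lane  7: tail/keep ⇒ 0x4e

vd[7] = 78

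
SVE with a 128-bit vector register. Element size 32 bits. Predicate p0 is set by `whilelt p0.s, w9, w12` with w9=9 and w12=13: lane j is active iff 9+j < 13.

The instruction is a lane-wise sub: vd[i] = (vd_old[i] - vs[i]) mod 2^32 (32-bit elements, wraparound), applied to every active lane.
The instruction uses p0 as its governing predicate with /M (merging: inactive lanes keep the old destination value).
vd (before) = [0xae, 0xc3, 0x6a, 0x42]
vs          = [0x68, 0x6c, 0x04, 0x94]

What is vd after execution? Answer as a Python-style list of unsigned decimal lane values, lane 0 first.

vd = [70, 87, 102, 4294967214]

128-bit reg / 32-bit elem → 4 lanes
whilelt: lane j active iff 9+j < 13 → j < 4 → 4 active
lane  0: sub(0xae,0x68) ⇒ 0x46
lane  1: sub(0xc3,0x6c) ⇒ 0x57
lane  2: sub(0x6a,0x04) ⇒ 0x66
lane  3: sub(0x42,0x94) ⇒ 0xffffffae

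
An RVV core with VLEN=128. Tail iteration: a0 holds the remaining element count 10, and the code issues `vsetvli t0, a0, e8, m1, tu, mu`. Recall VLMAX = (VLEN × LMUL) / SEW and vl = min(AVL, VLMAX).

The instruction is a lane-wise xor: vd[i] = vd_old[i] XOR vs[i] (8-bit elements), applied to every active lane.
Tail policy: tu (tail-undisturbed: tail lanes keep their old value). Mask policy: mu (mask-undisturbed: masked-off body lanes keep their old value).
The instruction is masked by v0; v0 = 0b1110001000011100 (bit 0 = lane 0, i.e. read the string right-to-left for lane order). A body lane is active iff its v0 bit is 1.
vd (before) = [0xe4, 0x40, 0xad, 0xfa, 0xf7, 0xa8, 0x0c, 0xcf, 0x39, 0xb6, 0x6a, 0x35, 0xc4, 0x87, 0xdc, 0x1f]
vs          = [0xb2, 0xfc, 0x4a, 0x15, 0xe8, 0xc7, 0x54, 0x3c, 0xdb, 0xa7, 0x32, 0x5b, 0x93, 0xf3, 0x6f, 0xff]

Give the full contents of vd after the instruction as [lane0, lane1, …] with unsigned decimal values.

vd = [228, 64, 231, 239, 31, 168, 12, 207, 57, 17, 106, 53, 196, 135, 220, 31]

VLMAX = (128 × 1) / 8 = 16 lanes
vl ← min(10, 16) = 10
  i=0: mask-off/keep → 228
  i=1: mask-off/keep → 64
  i=2: xor(0xad,0x4a) → 231
  i=3: xor(0xfa,0x15) → 239
  i=4: xor(0xf7,0xe8) → 31
  i=5: mask-off/keep → 168
  i=6: mask-off/keep → 12
  i=7: mask-off/keep → 207
  i=8: mask-off/keep → 57
  i=9: xor(0xb6,0xa7) → 17
  i=10: tail/keep → 106
  i=11: tail/keep → 53
  i=12: tail/keep → 196
  i=13: tail/keep → 135
  i=14: tail/keep → 220
  i=15: tail/keep → 31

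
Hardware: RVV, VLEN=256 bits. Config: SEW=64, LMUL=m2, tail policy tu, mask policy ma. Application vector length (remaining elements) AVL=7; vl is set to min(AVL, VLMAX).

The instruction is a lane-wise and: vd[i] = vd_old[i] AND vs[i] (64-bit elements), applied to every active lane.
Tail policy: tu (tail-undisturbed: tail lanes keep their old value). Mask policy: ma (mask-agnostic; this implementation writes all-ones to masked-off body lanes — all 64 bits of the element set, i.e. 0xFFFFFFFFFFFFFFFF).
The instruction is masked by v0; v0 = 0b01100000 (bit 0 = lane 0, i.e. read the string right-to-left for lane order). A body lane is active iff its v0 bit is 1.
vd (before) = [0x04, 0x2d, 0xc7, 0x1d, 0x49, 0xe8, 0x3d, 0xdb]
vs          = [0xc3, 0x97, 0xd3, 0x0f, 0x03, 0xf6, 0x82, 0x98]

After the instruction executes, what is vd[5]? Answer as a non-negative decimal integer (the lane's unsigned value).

vd[5] = 224

VLMAX = VLEN×LMUL/SEW = 256×2/64 = 8
AVL=7 ≤ VLMAX=8, so vl = 7
  i=0: mask-off/ones → 18446744073709551615
  i=1: mask-off/ones → 18446744073709551615
  i=2: mask-off/ones → 18446744073709551615
  i=3: mask-off/ones → 18446744073709551615
  i=4: mask-off/ones → 18446744073709551615
  i=5: and(0xe8,0xf6) → 224
  i=6: and(0x3d,0x82) → 0
  i=7: tail/keep → 219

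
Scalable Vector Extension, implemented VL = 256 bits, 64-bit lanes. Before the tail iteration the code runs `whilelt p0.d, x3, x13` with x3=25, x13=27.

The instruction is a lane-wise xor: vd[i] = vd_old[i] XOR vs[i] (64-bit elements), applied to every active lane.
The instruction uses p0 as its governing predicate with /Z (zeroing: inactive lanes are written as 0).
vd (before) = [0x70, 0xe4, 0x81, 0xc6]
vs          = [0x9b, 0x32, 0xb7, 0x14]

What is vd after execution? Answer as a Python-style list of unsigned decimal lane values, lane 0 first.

vd = [235, 214, 0, 0]

lane count: 256 div 64 = 4
p0[j] = (25+j < 27); true for j=0..1 → 2 lanes set
lane  0: xor(0x70,0x9b) ⇒ 0xeb
lane  1: xor(0xe4,0x32) ⇒ 0xd6
lane  2: tail/zero ⇒ 0x00
lane  3: tail/zero ⇒ 0x00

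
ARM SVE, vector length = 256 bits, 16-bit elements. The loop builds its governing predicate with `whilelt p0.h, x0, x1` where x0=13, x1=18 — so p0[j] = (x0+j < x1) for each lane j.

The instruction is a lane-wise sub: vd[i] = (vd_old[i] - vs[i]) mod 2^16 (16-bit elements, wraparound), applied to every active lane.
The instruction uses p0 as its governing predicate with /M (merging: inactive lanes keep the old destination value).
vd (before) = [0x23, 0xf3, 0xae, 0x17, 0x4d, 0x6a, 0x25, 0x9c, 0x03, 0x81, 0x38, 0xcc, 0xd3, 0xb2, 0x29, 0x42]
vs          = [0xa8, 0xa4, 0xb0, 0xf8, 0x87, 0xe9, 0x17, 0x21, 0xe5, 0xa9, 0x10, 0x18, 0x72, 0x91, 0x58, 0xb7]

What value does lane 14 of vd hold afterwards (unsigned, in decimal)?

lane count: 256 div 16 = 16
active while 13+j < 18, i.e. j ∈ [0,5) capped at 16 ⇒ 5
vd[0] sub(0x23,0xa8) -> 0xff7b
vd[1] sub(0xf3,0xa4) -> 0x4f
vd[2] sub(0xae,0xb0) -> 0xfffe
vd[3] sub(0x17,0xf8) -> 0xff1f
vd[4] sub(0x4d,0x87) -> 0xffc6
vd[5] tail/keep -> 0x6a
vd[6] tail/keep -> 0x25
vd[7] tail/keep -> 0x9c
vd[8] tail/keep -> 0x03
vd[9] tail/keep -> 0x81
vd[10] tail/keep -> 0x38
vd[11] tail/keep -> 0xcc
vd[12] tail/keep -> 0xd3
vd[13] tail/keep -> 0xb2
vd[14] tail/keep -> 0x29
vd[15] tail/keep -> 0x42

vd[14] = 41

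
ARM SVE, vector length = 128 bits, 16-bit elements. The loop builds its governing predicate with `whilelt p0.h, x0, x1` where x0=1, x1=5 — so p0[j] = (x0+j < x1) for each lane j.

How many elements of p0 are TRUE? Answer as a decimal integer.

lane count: 128 div 16 = 8
p0[j] = (1+j < 5); true for j=0..3 → 4 lanes set

vl = 4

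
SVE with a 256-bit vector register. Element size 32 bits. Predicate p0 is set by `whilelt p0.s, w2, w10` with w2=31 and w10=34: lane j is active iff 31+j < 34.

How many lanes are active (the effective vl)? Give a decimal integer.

vl = 3

lane count: 256 div 32 = 8
active while 31+j < 34, i.e. j ∈ [0,3) capped at 8 ⇒ 3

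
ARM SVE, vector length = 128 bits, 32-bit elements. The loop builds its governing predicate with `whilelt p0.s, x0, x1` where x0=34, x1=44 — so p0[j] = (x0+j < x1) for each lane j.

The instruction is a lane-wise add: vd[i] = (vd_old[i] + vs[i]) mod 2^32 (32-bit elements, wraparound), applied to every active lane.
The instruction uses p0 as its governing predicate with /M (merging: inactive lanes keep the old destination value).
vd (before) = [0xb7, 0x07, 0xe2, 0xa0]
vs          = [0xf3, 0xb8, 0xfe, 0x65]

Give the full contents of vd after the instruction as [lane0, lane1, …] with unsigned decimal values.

vd = [426, 191, 480, 261]

128-bit reg / 32-bit elem → 4 lanes
active while 34+j < 44, i.e. j ∈ [0,10) capped at 4 ⇒ 4
lane  0: add(0xb7,0xf3) ⇒ 0x1aa
lane  1: add(0x07,0xb8) ⇒ 0xbf
lane  2: add(0xe2,0xfe) ⇒ 0x1e0
lane  3: add(0xa0,0x65) ⇒ 0x105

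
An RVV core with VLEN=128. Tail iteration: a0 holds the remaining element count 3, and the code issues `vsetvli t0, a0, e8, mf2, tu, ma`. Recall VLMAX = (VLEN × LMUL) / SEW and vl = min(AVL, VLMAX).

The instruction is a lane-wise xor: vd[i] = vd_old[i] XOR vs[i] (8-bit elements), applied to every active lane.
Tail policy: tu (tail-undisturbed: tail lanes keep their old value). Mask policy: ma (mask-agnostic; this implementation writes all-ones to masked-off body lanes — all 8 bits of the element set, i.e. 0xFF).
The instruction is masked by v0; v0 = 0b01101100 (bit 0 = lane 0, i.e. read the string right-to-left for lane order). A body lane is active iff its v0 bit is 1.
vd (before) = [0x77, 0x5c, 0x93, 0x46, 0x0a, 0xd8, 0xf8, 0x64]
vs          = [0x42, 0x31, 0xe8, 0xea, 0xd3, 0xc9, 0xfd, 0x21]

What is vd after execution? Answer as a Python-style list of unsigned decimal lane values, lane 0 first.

vd = [255, 255, 123, 70, 10, 216, 248, 100]

VLMAX = (128 × 1/2) / 8 = 8 lanes
vl ← min(3, 8) = 3
[0] mask-off/ones = 0xff
[1] mask-off/ones = 0xff
[2] xor(0x93,0xe8) = 0x7b
[3] tail/keep = 0x46
[4] tail/keep = 0x0a
[5] tail/keep = 0xd8
[6] tail/keep = 0xf8
[7] tail/keep = 0x64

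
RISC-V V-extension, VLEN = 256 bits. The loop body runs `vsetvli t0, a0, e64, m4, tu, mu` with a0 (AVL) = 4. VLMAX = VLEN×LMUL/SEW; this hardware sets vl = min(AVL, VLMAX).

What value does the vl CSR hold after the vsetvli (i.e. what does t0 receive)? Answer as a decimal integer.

vl = 4

lanes per group: 256·4/64 = 16
AVL=4 ≤ VLMAX=16, so vl = 4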